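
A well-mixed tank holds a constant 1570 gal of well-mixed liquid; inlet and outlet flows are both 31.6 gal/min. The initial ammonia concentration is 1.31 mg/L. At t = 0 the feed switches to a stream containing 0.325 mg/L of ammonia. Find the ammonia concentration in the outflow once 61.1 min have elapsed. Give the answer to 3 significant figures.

Accumulation = in − out for the solute gives V dC/dt = Q(C_in − C).
So dC/dt = (C_in − C)/τ with τ = V/Q = 1570/31.6 = 49.684 min.
C approaches C_in exponentially: C(t) = C_in + (C₀ − C_in) e^(−t/τ).
C(61.1) = 0.325 + (1.31 − 0.325)·e^(−61.1/49.684) = 0.325 + (0.98500)·0.29236 = 0.61297 mg/L.

0.613 mg/L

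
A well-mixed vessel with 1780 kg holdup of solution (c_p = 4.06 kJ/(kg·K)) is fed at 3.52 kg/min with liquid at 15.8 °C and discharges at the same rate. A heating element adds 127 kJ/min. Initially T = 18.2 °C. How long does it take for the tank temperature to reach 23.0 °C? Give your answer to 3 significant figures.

First-law balance (no shaft work): M c_p dT/dt = ṁ c_p (T_in − T) + 127.
τ = M/ṁ = 505.68 min; T_ss = T_in + Q̇/(ṁ c_p) = 24.687 °C.
T(t) = T_ss + (T₀ − T_ss) e^(−t/τ). Set T = 23.0:
e^(−t/τ) = (23.0 − 24.687)/(18.2 − 24.687) = 0.26001
t = −505.68 · ln(0.26001) = 681.17 min.

681 min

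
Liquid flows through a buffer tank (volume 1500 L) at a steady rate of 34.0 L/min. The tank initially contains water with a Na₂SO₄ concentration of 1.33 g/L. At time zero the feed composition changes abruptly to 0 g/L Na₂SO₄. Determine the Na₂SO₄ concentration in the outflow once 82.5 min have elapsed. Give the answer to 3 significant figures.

Species balance on the tank: V dC/dt = Q(C_in − C).
So dC/dt = (C_in − C)/τ with τ = V/Q = 1500/34.0 = 44.118 min.
Integrating: C(t) = C_in + (C₀ − C_in) e^(−t/τ).
C(82.5) = 0 + (1.33 − 0)·e^(−82.5/44.118) = 0 + (1.3300)·0.15412 = 0.20498 g/L.

0.205 g/L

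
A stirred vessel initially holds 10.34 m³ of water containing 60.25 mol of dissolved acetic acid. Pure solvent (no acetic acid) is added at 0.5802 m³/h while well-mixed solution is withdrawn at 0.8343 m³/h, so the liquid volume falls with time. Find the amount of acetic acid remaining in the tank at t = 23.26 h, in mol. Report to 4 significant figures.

3.725 mol

Let m(t) be the amount of acetic acid. Volume: V(t) = V₀ + (Q_in − Q_out) t = 10.34 − 0.254100 t; V(23.26) = 4.42963 m³.
Solute balance: dm/dt = 0 − Q_out C = −Q_out m/V(t).
dm/m = −Q_out dt/(V₀ − 0.254100 t); integrating gives ln(m/m₀) = −(Q_out/(Q_in−Q_out)) ln(V/V₀).
m = m₀ (V₀/V)^(Q_out/(Q_in−Q_out)) = 60.25 × (10.34/4.42963)^(-3.28335) = 3.72548 mol.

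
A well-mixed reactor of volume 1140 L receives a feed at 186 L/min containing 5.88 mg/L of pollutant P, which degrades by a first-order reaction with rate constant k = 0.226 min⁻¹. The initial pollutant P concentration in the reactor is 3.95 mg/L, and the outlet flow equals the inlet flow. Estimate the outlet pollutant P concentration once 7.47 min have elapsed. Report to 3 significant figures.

Species balance: V dC/dt = Q C_in − Q C − k V C.
This is linear with rate a = Q/V + k = 0.38916 min⁻¹.
C_ss = Q C_in/(Q + kV) = 2.4652 mg/L; C(t) = C_ss + (C₀ − C_ss) e^(−a t).
C(7.47) = 2.4652 + (1.4848)·e^(−0.38916·7.47) = 2.4652 + (1.4848)·0.054639 = 2.5464 mg/L.

2.55 mg/L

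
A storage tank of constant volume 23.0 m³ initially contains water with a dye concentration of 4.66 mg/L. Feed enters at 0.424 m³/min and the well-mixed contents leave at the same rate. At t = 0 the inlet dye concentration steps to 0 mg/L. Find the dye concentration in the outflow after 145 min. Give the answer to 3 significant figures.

Species balance on the tank: V dC/dt = Q(C_in − C).
Time constant τ = V/Q = 23.0/0.424 = 54.245 min.
Integrating: C(t) = C_in + (C₀ − C_in) e^(−t/τ).
C(145) = 0 + (4.66 − 0)·e^(−145/54.245) = 0 + (4.6600)·0.069042 = 0.32173 mg/L.

0.322 mg/L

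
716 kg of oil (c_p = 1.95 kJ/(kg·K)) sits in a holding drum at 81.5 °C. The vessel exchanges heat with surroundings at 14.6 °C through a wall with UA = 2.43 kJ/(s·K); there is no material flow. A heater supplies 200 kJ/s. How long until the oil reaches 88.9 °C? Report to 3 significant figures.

376 s

Unsteady energy balance on the tank contents: M c_p dT/dt = −UA(T − T_amb) + Q̇.
τ = M c_p/UA = 574.57 s; T_ss = T_amb + Q̇/UA = 14.6 + 200/2.43 = 96.905 °C.
T(t) = T_ss + (T₀ − T_ss)e^(−t/τ); set T = 88.9:
t = −τ ln[(T − T_ss)/(T₀ − T_ss)] = −574.57 · ln(0.51962) = 376.14 s.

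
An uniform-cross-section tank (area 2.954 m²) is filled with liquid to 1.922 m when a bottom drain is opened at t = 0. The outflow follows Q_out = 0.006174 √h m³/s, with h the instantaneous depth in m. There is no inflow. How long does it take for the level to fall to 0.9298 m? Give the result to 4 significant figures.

A dh/dt = −Q_out = −0.006174 √h.
This is separable: 2 d(√h)/dt = −0.006174/A, so √h = √h₀ − (0.006174/(2A)) t.
t = 2A(√h₀ − √h)/0.006174 = 2·2.954·(√1.922 − √0.9298)/0.006174
  = 5.90800 × (1.38636 − 0.964261) / 0.006174 = 403.915 s.

403.9 s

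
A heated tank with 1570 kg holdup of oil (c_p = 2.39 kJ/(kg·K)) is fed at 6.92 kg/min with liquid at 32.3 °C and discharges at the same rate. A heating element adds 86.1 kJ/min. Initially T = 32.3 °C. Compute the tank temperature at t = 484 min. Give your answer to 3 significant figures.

36.9 °C

Heat balance on the well-mixed liquid: M c_p dT/dt = ṁ c_p (T_in − T) + 86.1.
τ = M/ṁ = 226.88 min; T_ss = T_in + Q̇/(ṁ c_p) = 32.3 + 86.1/(6.92·2.39) = 37.506 °C.
Integrating: T(t) = T_ss + (T₀ − T_ss) e^(−t/τ).
T(484) = 37.506 + (-5.2059)·e^(−484/226.88) = 37.506 + (-5.2059)·0.11845 = 36.889 °C.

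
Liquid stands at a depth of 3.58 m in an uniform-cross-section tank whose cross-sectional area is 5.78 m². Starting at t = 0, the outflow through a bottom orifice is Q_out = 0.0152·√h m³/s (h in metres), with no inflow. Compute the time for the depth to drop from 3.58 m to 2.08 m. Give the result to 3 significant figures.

Accumulation of liquid (constant cross-section A): A dh/dt = −0.0152 √h.
This is separable: 2 d(√h)/dt = −0.0152/A, so √h = √h₀ − (0.0152/(2A)) t.
t = 2A(√h₀ − √h)/0.0152 = 2·5.78·(√3.58 − √2.08)/0.0152
  = 11.560 × (1.8921 − 1.4422) / 0.0152 = 342.14 s.

342 s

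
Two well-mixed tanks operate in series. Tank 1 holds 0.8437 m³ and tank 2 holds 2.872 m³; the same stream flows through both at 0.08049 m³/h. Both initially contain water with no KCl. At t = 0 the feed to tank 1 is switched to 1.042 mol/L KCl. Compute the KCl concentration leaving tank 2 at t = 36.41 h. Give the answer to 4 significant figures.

Each tank obeys Vᵢ dCᵢ/dt = Q(Cᵢ₋₁ − Cᵢ), so τᵢ = Vᵢ/Q.
τ₁ = 0.8437/0.08049 = 10.4820 h; τ₂ = 2.872/0.08049 = 35.6815 h.
Tank 1: C₁ = C_in(1 − e^(−t/τ₁)). Tank 2 (τ₁ ≠ τ₂): C₂ = C_in[1 − (τ₁ e^(−t/τ₁) − τ₂ e^(−t/τ₂))/(τ₁ − τ₂)].
At t = 36.41: e^(−t/τ₁) = 0.0310065, e^(−t/τ₂) = 0.360444.
C₂ = 1.042·[1 − (10.4820·0.0310065 − 35.6815·0.360444)/(-25.1994)] = 1.042·0.502522 = 0.523627 mol/L.

0.5236 mol/L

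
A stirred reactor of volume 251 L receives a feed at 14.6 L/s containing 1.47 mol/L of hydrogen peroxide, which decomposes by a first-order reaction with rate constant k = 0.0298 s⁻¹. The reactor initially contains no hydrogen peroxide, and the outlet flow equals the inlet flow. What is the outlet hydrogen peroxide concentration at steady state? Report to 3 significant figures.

Species balance: V dC/dt = Q C_in − Q C − k V C.
Steady state (dC/dt = 0): C_ss = Q C_in/(Q + kV) = C_in/(1 + kV/Q).
C_ss = 14.6·1.47/(14.6 + 0.0298·251) = 21.462/22.080 = 0.97202 mol/L.

0.972 mol/L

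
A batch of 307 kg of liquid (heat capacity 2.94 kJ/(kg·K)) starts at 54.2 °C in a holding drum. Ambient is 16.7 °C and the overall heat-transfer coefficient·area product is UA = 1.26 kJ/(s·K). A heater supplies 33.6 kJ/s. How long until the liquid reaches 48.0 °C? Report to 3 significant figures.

608 s

Energy balance: M c_p dT/dt = −UA(T − T_amb) + Q̇.
τ = M c_p/UA = 716.33 s; T_ss = T_amb + Q̇/UA = 16.7 + 33.6/1.26 = 43.367 °C.
T(t) = T_ss + (T₀ − T_ss)e^(−t/τ); set T = 48.0:
t = −τ ln[(T − T_ss)/(T₀ − T_ss)] = −716.33 · ln(0.42769) = 608.42 s.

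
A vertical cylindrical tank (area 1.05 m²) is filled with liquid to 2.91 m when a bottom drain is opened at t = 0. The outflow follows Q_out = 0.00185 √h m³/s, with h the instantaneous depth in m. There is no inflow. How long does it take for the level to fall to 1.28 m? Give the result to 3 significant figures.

Volume balance on the tank: A dh/dt = −0.00185 √h.
This is separable: 2 d(√h)/dt = −0.00185/A, so √h = √h₀ − (0.00185/(2A)) t.
t = 2A(√h₀ − √h)/0.00185 = 2·1.05·(√2.91 − √1.28)/0.00185
  = 2.1000 × (1.7059 − 1.1314) / 0.00185 = 652.14 s.

652 s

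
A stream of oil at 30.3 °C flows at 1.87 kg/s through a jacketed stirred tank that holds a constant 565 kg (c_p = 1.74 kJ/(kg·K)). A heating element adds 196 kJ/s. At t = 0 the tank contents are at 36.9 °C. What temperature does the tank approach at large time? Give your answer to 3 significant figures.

90.5 °C

First-law balance (no shaft work): M c_p dT/dt = ṁ c_p (T_in − T) + 196.
At steady state dT/dt = 0 ⇒ T_ss = T_in + Q̇/(ṁ c_p) = 30.3 + 196/(1.87·1.74) = 90.537 °C.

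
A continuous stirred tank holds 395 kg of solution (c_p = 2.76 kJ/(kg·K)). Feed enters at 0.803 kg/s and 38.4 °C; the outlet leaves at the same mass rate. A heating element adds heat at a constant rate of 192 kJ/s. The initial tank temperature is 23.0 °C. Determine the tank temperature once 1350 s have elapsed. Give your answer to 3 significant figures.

Heat balance on the well-mixed liquid: M c_p dT/dt = ṁ c_p (T_in − T) + 192.
Rearrange: dT/dt = (T_ss − T)/τ with τ = M/ṁ = 491.91 s and T_ss = T_in + Q̇/(ṁ c_p) = 125.03 °C.
T approaches T_ss exponentially: T(t) = T_ss + (T₀ − T_ss) e^(−t/τ).
T(1350) = 125.03 + (-102.03)·e^(−1350/491.91) = 125.03 + (-102.03)·0.064285 = 118.47 °C.

118 °C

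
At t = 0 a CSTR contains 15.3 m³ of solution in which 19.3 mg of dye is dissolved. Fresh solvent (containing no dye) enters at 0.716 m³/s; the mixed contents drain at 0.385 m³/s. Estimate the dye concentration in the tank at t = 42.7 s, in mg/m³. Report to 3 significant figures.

Total volume: dV/dt = Q_in − Q_out = 0.33100 m³/s, so V(t) = 15.3 + 0.33100 t and V(42.7) = 29.434 m³.
Solute balance: dm/dt = 0 − Q_out C = −Q_out m/V(t).
dm/m = −Q_out dt/(V₀ + 0.33100 t); integrating gives ln(m/m₀) = −(Q_out/(Q_in−Q_out)) ln(V/V₀).
m = m₀ (V₀/V)^(Q_out/(Q_in−Q_out)) = 19.3 × (15.3/29.434)^(1.1631) = 9.0167 mg.
C = m/V = 9.0167/29.434 = 0.30634 mg/m³.

0.306 mg/m³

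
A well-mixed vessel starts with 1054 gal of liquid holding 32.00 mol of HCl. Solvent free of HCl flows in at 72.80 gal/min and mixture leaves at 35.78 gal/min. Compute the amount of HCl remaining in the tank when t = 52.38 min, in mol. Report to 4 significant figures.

11.67 mol

Let m(t) be the amount of HCl. Volume: V(t) = V₀ + (Q_in − Q_out) t = 1054 + 37.0200 t; V(52.38) = 2993.11 gal.
No HCl enters, so dm/dt = −Q_out · (m/V).
Separate: dm/m = −Q_out dt/V(t) ⇒ ln(m/m₀) = −(Q_out/(Q_in−Q_out)) ln(V/V₀).
m = m₀ (V₀/V)^(Q_out/(Q_in−Q_out)) = 32.00 × (1054/2993.11)^(0.966505) = 11.6695 mol.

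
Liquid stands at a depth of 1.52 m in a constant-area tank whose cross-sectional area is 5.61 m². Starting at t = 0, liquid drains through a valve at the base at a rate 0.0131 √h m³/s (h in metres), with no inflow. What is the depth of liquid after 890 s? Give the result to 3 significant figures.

Volume balance on the tank: A dh/dt = −0.0131 √h.
This is separable: 2 d(√h)/dt = −0.0131/A, so √h = √h₀ − (0.0131/(2A)) t.
√h = √1.52 − 0.0131·890/(2·5.61) = 1.2329 − 1.0391 = 0.19376.
h = 0.19376² = 0.037541 m.

0.0375 m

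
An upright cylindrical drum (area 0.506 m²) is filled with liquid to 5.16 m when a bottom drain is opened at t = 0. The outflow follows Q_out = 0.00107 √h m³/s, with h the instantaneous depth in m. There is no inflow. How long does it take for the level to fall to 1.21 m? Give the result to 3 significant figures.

1110 s

A dh/dt = −Q_out = −0.00107 √h.
This is separable: 2 d(√h)/dt = −0.00107/A, so √h = √h₀ − (0.00107/(2A)) t.
t = 2A(√h₀ − √h)/0.00107 = 2·0.506·(√5.16 − √1.21)/0.00107
  = 1.0120 × (2.2716 − 1.1000) / 0.00107 = 1108.1 s.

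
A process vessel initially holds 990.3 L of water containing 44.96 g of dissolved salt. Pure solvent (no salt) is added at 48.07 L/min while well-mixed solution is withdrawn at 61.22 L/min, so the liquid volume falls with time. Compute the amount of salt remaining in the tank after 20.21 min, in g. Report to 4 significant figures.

Let m(t) be the amount of salt. Volume: V(t) = V₀ + (Q_in − Q_out) t = 990.3 − 13.1500 t; V(20.21) = 724.538 L.
No salt enters, so dm/dt = −Q_out · (m/V).
Separate: dm/m = −Q_out dt/V(t) ⇒ ln(m/m₀) = −(Q_out/(Q_in−Q_out)) ln(V/V₀).
m = m₀ (V₀/V)^(Q_out/(Q_in−Q_out)) = 44.96 × (990.3/724.538)^(-4.65551) = 10.4966 g.

10.50 g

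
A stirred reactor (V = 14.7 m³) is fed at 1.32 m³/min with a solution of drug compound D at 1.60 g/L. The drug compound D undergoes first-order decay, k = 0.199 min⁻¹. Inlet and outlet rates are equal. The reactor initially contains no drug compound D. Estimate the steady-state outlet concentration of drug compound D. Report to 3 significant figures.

V dC/dt = Q(C_in − C) − k V C.
Steady state (dC/dt = 0): C_ss = Q C_in/(Q + kV) = C_in/(1 + kV/Q).
C_ss = 1.32·1.60/(1.32 + 0.199·14.7) = 2.1120/4.2453 = 0.49749 g/L.

0.497 g/L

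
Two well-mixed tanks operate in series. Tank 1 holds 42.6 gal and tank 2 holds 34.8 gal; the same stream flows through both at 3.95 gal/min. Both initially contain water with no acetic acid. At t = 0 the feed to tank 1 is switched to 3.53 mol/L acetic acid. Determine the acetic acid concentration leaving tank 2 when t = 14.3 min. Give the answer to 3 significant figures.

1.52 mol/L

Each tank obeys Vᵢ dCᵢ/dt = Q(Cᵢ₋₁ − Cᵢ), so τᵢ = Vᵢ/Q.
τ₁ = 42.6/3.95 = 10.785 min; τ₂ = 34.8/3.95 = 8.8101 min.
Solving the cascade with C₁(0)=C₂(0)=0 gives C₂(t) = C_in[1 − (τ₁ e^(−t/τ₁) − τ₂ e^(−t/τ₂))/(τ₁ − τ₂)].
At t = 14.3: e^(−t/τ₁) = 0.26555, e^(−t/τ₂) = 0.19728.
C₂ = 3.53·[1 − (10.785·0.26555 − 8.8101·0.19728)/(1.9747)] = 3.53·0.42984 = 1.5173 mol/L.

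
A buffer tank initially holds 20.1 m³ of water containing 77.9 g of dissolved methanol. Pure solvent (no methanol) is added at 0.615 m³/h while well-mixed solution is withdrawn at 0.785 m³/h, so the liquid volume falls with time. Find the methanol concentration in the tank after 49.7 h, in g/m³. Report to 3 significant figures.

Let m(t) be the amount of methanol. Volume: V(t) = V₀ + (Q_in − Q_out) t = 20.1 − 0.17000 t; V(49.7) = 11.651 m³.
No methanol enters, so dm/dt = −Q_out · (m/V).
Separate: dm/m = −Q_out dt/V(t) ⇒ ln(m/m₀) = −(Q_out/(Q_in−Q_out)) ln(V/V₀).
m = m₀ (V₀/V)^(Q_out/(Q_in−Q_out)) = 77.9 × (20.1/11.651)^(-4.6176) = 6.2795 g.
C = m/V = 6.2795/11.651 = 0.53897 g/m³.

0.539 g/m³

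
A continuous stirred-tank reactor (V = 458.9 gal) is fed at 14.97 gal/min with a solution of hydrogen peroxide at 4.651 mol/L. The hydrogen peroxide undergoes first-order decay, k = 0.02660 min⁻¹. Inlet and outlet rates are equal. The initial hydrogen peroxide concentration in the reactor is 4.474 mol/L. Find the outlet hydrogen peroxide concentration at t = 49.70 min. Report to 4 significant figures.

Accumulation = in − out − consumed: V dC/dt = Q C_in − Q C − k V C.
dC/dt = (Q/V) C_in − (Q/V + k) C; effective rate a = Q/V + k = 0.0326215 + 0.02660 = 0.0592215 min⁻¹.
C_ss = Q C_in/(Q + kV) = 2.56195 mol/L; C(t) = C_ss + (C₀ − C_ss) e^(−a t).
C(49.70) = 2.56195 + (1.91205)·e^(−0.0592215·49.70) = 2.56195 + (1.91205)·0.0526911 = 2.66270 mol/L.

2.663 mol/L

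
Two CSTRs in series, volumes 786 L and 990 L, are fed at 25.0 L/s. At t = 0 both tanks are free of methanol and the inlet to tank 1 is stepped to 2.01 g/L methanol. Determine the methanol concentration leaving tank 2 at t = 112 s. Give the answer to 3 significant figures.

1.65 g/L

Time constants: τᵢ = Vᵢ/Q for each well-mixed tank.
τ₁ = 786/25.0 = 31.440 s; τ₂ = 990/25.0 = 39.600 s.
Solving the cascade with C₁(0)=C₂(0)=0 gives C₂(t) = C_in[1 − (τ₁ e^(−t/τ₁) − τ₂ e^(−t/τ₂))/(τ₁ − τ₂)].
At t = 112: e^(−t/τ₁) = 0.028372, e^(−t/τ₂) = 0.059114.
C₂ = 2.01·[1 − (31.440·0.028372 − 39.600·0.059114)/(-8.1600)] = 2.01·0.82244 = 1.6531 g/L.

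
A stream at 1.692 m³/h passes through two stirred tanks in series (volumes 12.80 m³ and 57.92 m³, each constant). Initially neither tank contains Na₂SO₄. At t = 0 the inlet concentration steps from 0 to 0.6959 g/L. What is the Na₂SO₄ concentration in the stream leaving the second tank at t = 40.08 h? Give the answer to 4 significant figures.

0.4199 g/L

Species balance on tank i: dCᵢ/dt = (Cᵢ₋₁ − Cᵢ)/τᵢ with τᵢ = Vᵢ/Q.
τ₁ = 12.80/1.692 = 7.56501 h; τ₂ = 57.92/1.692 = 34.2317 h.
Solving the cascade with C₁(0)=C₂(0)=0 gives C₂(t) = C_in[1 − (τ₁ e^(−t/τ₁) − τ₂ e^(−t/τ₂))/(τ₁ − τ₂)].
At t = 40.08: e^(−t/τ₁) = 0.00500121, e^(−t/τ₂) = 0.310105.
C₂ = 0.6959·[1 − (7.56501·0.00500121 − 34.2317·0.310105)/(-26.6667)] = 0.6959·0.603341 = 0.419865 g/L.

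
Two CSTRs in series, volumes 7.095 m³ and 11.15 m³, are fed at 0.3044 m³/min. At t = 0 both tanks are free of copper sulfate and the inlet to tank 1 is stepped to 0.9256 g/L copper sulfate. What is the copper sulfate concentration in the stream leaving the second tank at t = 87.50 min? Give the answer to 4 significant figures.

0.7300 g/L

Each tank obeys Vᵢ dCᵢ/dt = Q(Cᵢ₋₁ − Cᵢ), so τᵢ = Vᵢ/Q.
τ₁ = 7.095/0.3044 = 23.3081 min; τ₂ = 11.15/0.3044 = 36.6294 min.
Tank 1: C₁ = C_in(1 − e^(−t/τ₁)). Tank 2 (τ₁ ≠ τ₂): C₂ = C_in[1 − (τ₁ e^(−t/τ₁) − τ₂ e^(−t/τ₂))/(τ₁ − τ₂)].
At t = 87.50: e^(−t/τ₁) = 0.0234226, e^(−t/τ₂) = 0.0917407.
C₂ = 0.9256·[1 − (23.3081·0.0234226 − 36.6294·0.0917407)/(-13.3213)] = 0.9256·0.788724 = 0.730043 g/L.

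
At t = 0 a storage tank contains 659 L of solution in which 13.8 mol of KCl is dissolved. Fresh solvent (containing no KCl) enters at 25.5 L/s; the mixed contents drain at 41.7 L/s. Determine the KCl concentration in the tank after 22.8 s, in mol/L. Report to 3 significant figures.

Total volume: dV/dt = Q_in − Q_out = -16.200 L/s, so V(t) = 659 − 16.200 t and V(22.8) = 289.64 L.
No KCl enters, so dm/dt = −Q_out · (m/V).
dm/m = −Q_out dt/(V₀ − 16.200 t); integrating gives ln(m/m₀) = −(Q_out/(Q_in−Q_out)) ln(V/V₀).
m = m₀ (V₀/V)^(Q_out/(Q_in−Q_out)) = 13.8 × (659/289.64)^(-2.5741) = 1.6629 mol.
C = m/V = 1.6629/289.64 = 0.0057413 mol/L.

0.00574 mol/L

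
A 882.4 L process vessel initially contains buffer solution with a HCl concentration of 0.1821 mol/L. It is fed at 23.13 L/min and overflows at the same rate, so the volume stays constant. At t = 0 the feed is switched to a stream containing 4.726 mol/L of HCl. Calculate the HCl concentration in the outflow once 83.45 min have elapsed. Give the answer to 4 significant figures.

4.216 mol/L

Accumulation = in − out for the solute gives V dC/dt = Q(C_in − C).
So dC/dt = (C_in − C)/τ with τ = V/Q = 882.4/23.13 = 38.1496 min.
Solution: C(t) = C_in + (C₀ − C_in) e^(−t/τ).
C(83.45) = 4.726 + (0.1821 − 4.726)·e^(−83.45/38.1496) = 4.726 + (-4.54390)·0.112203 = 4.21616 mol/L.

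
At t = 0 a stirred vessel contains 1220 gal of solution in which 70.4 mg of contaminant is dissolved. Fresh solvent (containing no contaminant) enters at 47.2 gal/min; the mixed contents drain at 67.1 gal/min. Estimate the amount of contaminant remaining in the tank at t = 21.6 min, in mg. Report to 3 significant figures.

16.3 mg

Let m(t) be the amount of contaminant. Volume: V(t) = V₀ + (Q_in − Q_out) t = 1220 − 19.900 t; V(21.6) = 790.16 gal.
Species balance (pure solvent in): dm/dt = −Q_out · m/V(t).
Separate: dm/m = −Q_out dt/V(t) ⇒ ln(m/m₀) = −(Q_out/(Q_in−Q_out)) ln(V/V₀).
m = m₀ (V₀/V)^(Q_out/(Q_in−Q_out)) = 70.4 × (1220/790.16)^(-3.3719) = 16.274 mg.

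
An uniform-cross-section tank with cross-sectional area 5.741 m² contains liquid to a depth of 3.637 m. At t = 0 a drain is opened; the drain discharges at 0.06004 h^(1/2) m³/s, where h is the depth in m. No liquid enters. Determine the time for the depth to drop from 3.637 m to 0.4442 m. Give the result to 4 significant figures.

237.3 s

A dh/dt = −Q_out = −0.06004 √h.
∫ h^(−1/2) dh = −(0.06004/A) ∫ dt, giving 2√h = 2√h₀ − (0.06004/A) t.
t = 2A(√h₀ − √h)/0.06004 = 2·5.741·(√3.637 − √0.4442)/0.06004
  = 11.4820 × (1.90709 − 0.666483) / 0.06004 = 237.253 s.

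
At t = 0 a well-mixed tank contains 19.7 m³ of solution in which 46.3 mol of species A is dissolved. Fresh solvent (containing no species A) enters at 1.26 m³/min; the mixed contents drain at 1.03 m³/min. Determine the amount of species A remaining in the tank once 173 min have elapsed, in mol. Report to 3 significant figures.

Total volume: dV/dt = Q_in − Q_out = 0.23000 m³/min, so V(t) = 19.7 + 0.23000 t and V(173) = 59.490 m³.
Solute balance: dm/dt = 0 − Q_out C = −Q_out m/V(t).
dm/m = −Q_out dt/(V₀ + 0.23000 t); integrating gives ln(m/m₀) = −(Q_out/(Q_in−Q_out)) ln(V/V₀).
m = m₀ (V₀/V)^(Q_out/(Q_in−Q_out)) = 46.3 × (19.7/59.490)^(4.4783) = 0.32818 mol.

0.328 mol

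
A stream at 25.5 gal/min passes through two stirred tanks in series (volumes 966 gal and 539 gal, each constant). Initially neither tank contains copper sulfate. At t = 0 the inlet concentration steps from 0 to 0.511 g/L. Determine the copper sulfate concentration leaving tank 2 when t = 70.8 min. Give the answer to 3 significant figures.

Each tank obeys Vᵢ dCᵢ/dt = Q(Cᵢ₋₁ − Cᵢ), so τᵢ = Vᵢ/Q.
τ₁ = 966/25.5 = 37.882 min; τ₂ = 539/25.5 = 21.137 min.
Tank 1: C₁ = C_in(1 − e^(−t/τ₁)). Tank 2 (τ₁ ≠ τ₂): C₂ = C_in[1 − (τ₁ e^(−t/τ₁) − τ₂ e^(−t/τ₂))/(τ₁ − τ₂)].
At t = 70.8: e^(−t/τ₁) = 0.15429, e^(−t/τ₂) = 0.035101.
C₂ = 0.511·[1 − (37.882·0.15429 − 21.137·0.035101)/(16.745)] = 0.511·0.69527 = 0.35528 g/L.

0.355 g/L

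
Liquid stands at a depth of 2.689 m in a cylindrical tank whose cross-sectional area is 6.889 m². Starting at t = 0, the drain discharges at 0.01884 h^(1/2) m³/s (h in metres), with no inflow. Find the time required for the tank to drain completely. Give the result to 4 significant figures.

A dh/dt = −Q_out = −0.01884 √h.
Separate and integrate: 2(√h − √h₀) = −(0.01884/A) t.
Tank is empty when √h = 0: t_empty = 2A√h₀/0.01884.
t_empty = 2·6.889·√2.689/0.01884 = 13.7780·1.63982/0.01884 = 1199.23 s.

1199 s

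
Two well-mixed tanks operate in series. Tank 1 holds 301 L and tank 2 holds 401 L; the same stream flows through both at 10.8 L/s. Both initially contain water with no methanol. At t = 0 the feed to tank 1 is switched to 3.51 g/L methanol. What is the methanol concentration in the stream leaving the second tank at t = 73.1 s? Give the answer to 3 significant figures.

2.31 g/L

Time constants: τᵢ = Vᵢ/Q for each well-mixed tank.
τ₁ = 301/10.8 = 27.870 s; τ₂ = 401/10.8 = 37.130 s.
Solving the cascade with C₁(0)=C₂(0)=0 gives C₂(t) = C_in[1 − (τ₁ e^(−t/τ₁) − τ₂ e^(−t/τ₂))/(τ₁ − τ₂)].
At t = 73.1: e^(−t/τ₁) = 0.072595, e^(−t/τ₂) = 0.13963.
C₂ = 3.51·[1 − (27.870·0.072595 − 37.130·0.13963)/(-9.2593)] = 3.51·0.65861 = 2.3117 g/L.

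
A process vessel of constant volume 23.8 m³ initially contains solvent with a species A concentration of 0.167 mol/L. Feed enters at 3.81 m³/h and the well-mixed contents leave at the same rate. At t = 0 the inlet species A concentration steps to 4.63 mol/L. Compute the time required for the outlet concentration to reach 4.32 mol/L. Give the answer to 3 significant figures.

Species balance: V dC/dt = Q(C_in − C) ⇒ τ = V/Q = 6.2467 h.
C(t) = C_in + (C₀ − C_in) e^(−t/τ). Set C = 4.32 and solve for t:
e^(−t/τ) = (C − C_in)/(C₀ − C_in) = (4.32 − 4.63)/(0.167 − 4.63) = 0.069460
t = −τ ln(…) = 6.2467 × 2.6670 = 16.660 h.

16.7 h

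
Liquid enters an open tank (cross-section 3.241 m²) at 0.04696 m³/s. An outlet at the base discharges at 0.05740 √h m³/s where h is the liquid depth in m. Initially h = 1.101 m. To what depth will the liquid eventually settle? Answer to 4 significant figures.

Volume balance on the tank: A dh/dt = Q_in − 0.05740 √h. At steady state dh/dt = 0:
Q_in = 0.05740 √h_ss ⇒ √h_ss = 0.04696/0.05740 = 0.818118.
h_ss = 0.818118² = 0.669318 m. (Since h₀ = 1.101 m > h_ss, the level will fall toward this value.)

0.6693 m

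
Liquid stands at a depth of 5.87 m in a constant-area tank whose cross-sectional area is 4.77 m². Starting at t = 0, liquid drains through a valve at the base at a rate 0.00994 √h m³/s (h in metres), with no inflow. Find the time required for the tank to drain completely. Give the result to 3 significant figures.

Accumulation of liquid (constant cross-section A): A dh/dt = −0.00994 √h.
This is separable: 2 d(√h)/dt = −0.00994/A, so √h = √h₀ − (0.00994/(2A)) t.
Set h = 0: 2√h₀ = (0.00994/A) t_empty ⇒ t_empty = 2A√h₀/0.00994.
t_empty = 2·4.77·√5.87/0.00994 = 9.5400·2.4228/0.00994 = 2325.3 s.

2330 s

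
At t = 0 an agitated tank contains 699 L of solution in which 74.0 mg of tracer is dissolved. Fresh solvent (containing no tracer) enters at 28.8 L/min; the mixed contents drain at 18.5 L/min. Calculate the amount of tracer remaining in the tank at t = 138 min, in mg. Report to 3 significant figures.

Let m(t) be the amount of tracer. Volume: V(t) = V₀ + (Q_in − Q_out) t = 699 + 10.300 t; V(138) = 2120.4 L.
Solute balance: dm/dt = 0 − Q_out C = −Q_out m/V(t).
dm/m = −Q_out dt/(V₀ + 10.300 t); integrating gives ln(m/m₀) = −(Q_out/(Q_in−Q_out)) ln(V/V₀).
m = m₀ (V₀/V)^(Q_out/(Q_in−Q_out)) = 74.0 × (699/2120.4)^(1.7961) = 10.083 mg.

10.1 mg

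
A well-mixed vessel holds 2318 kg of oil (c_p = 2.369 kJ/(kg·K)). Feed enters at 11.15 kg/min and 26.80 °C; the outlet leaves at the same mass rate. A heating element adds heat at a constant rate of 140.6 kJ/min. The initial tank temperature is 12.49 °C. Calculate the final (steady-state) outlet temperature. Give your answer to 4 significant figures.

32.12 °C

Unsteady energy balance on the tank contents: M c_p dT/dt = ṁ c_p (T_in − T) + 140.6.
At steady state dT/dt = 0 ⇒ T_ss = T_in + Q̇/(ṁ c_p) = 26.80 + 140.6/(11.15·2.369) = 32.1229 °C.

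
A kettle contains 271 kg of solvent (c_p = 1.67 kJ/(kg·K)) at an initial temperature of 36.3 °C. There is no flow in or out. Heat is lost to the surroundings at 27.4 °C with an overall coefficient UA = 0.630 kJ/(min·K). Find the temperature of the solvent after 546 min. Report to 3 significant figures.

31.6 °C

Lumped-capacitance energy balance: M c_p dT/dt = UA(T_amb − T).
dT/dt = (T_ss − T)/τ with T_ss = T_amb = 27.400 °C, τ = M c_p/UA = 271·1.67/0.630 = 718.37 min.
T approaches T_ss exponentially: T(t) = T_ss + (T₀ − T_ss) e^(−t/τ).
T(546) = 27.400 + (8.9000)·0.46764 = 31.562 °C.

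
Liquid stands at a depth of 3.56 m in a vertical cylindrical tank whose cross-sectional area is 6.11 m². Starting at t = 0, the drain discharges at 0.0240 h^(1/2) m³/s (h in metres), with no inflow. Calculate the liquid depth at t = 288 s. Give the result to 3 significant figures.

1.75 m

A dh/dt = −Q_out = −0.0240 √h.
∫ h^(−1/2) dh = −(0.0240/A) ∫ dt, giving 2√h = 2√h₀ − (0.0240/A) t.
√h = √3.56 − 0.0240·288/(2·6.11) = 1.8868 − 0.56563 = 1.3212.
h = 1.3212² = 1.7455 m.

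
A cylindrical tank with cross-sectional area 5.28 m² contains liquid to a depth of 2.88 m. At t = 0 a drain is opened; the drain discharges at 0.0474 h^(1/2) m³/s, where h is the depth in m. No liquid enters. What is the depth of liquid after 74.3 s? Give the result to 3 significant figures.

Volume balance on the tank: A dh/dt = −0.0474 √h.
Separate and integrate: 2(√h − √h₀) = −(0.0474/A) t.
√h = √2.88 − 0.0474·74.3/(2·5.28) = 1.6971 − 0.33351 = 1.3636.
h = 1.3636² = 1.8593 m.

1.86 m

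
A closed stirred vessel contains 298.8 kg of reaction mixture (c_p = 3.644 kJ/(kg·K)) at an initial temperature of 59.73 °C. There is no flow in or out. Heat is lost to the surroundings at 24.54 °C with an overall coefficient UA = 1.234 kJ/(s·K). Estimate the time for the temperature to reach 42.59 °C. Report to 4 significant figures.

589.1 s

Lumped-capacitance energy balance: M c_p dT/dt = UA(T_amb − T).
τ = M c_p/UA = 882.356 s; T_ss = T_amb = 24.5400 °C.
T(t) = T_ss + (T₀ − T_ss)e^(−t/τ); set T = 42.59:
t = −τ ln[(T − T_ss)/(T₀ − T_ss)] = −882.356 · ln(0.512930) = 589.075 s.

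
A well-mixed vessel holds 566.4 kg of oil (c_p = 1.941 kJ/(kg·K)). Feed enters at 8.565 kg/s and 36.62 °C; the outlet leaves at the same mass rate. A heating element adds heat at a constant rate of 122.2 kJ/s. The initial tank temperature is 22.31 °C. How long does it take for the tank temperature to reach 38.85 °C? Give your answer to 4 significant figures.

M c_p dT/dt = ṁ c_p (T_in − T) + Q̇.
τ = M/ṁ = 66.1296 s; T_ss = T_in + Q̇/(ṁ c_p) = 43.9705 °C.
T(t) = T_ss + (T₀ − T_ss) e^(−t/τ). Set T = 38.85:
e^(−t/τ) = (38.85 − 43.9705)/(22.31 − 43.9705) = 0.236399
t = −66.1296 · ln(0.236399) = 95.3744 s.

95.37 s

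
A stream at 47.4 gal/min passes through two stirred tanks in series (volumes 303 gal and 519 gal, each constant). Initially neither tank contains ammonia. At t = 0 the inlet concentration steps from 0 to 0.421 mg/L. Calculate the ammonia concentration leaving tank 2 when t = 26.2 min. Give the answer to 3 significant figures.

0.338 mg/L

Time constants: τᵢ = Vᵢ/Q for each well-mixed tank.
τ₁ = 303/47.4 = 6.3924 min; τ₂ = 519/47.4 = 10.949 min.
Tank 1: C₁ = C_in(1 − e^(−t/τ₁)). Tank 2 (τ₁ ≠ τ₂): C₂ = C_in[1 − (τ₁ e^(−t/τ₁) − τ₂ e^(−t/τ₂))/(τ₁ − τ₂)].
At t = 26.2: e^(−t/τ₁) = 0.016596, e^(−t/τ₂) = 0.091371.
C₂ = 0.421·[1 − (6.3924·0.016596 − 10.949·0.091371)/(-4.5570)] = 0.421·0.80374 = 0.33837 mg/L.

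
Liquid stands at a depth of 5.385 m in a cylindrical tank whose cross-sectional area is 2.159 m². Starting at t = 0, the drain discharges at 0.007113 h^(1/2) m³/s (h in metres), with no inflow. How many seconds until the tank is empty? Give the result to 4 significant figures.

With no inflow, A dh/dt = −0.007113 √h.
∫ h^(−1/2) dh = −(0.007113/A) ∫ dt, giving 2√h = 2√h₀ − (0.007113/A) t.
Tank is empty when √h = 0: t_empty = 2A√h₀/0.007113.
t_empty = 2·2.159·√5.385/0.007113 = 4.31800·2.32056/0.007113 = 1408.71 s.

1409 s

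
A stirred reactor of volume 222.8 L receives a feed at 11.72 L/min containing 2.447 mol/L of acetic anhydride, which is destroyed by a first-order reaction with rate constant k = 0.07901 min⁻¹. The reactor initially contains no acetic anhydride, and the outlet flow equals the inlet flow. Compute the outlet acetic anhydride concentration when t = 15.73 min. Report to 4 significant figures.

Accumulation = in − out − consumed: V dC/dt = Q C_in − Q C − k V C.
dC/dt = (Q/V) C_in − (Q/V + k) C; effective rate a = Q/V + k = 0.0526032 + 0.07901 = 0.131613 min⁻¹.
C_ss = Q C_in/(Q + kV) = 0.978018 mol/L; C(t) = C_ss + (C₀ − C_ss) e^(−a t).
C(15.73) = 0.978018 + (-0.978018)·e^(−0.131613·15.73) = 0.978018 + (-0.978018)·0.126151 = 0.854640 mol/L.

0.8546 mol/L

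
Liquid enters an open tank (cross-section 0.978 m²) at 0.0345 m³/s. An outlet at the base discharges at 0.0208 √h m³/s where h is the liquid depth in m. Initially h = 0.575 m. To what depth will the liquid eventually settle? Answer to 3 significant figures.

2.75 m

A dh/dt = Q_in − 0.0208 √h. Steady state requires inflow = outflow:
Q_in = 0.0208 √h_ss ⇒ √h_ss = 0.0345/0.0208 = 1.6587.
h_ss = 1.6587² = 2.7511 m. (Since h₀ = 0.575 m < h_ss, the level will rise toward this value.)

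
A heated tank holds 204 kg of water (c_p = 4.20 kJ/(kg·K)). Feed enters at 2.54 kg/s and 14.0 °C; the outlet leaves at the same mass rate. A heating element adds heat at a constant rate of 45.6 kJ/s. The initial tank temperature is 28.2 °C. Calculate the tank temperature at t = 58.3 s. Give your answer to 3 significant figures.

23.1 °C

First-law balance (no shaft work): M c_p dT/dt = ṁ c_p (T_in − T) + 45.6.
τ = M/ṁ = 80.315 s; T_ss = T_in + Q̇/(ṁ c_p) = 14.0 + 45.6/(2.54·4.20) = 18.274 °C.
Integrating: T(t) = T_ss + (T₀ − T_ss) e^(−t/τ).
T(58.3) = 18.274 + (9.9255)·e^(−58.3/80.315) = 18.274 + (9.9255)·0.48389 = 23.077 °C.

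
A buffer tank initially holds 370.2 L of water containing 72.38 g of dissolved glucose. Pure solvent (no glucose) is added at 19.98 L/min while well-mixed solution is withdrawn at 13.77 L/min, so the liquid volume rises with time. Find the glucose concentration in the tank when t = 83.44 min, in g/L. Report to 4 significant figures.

Let m(t) be the amount of glucose. Volume: V(t) = V₀ + (Q_in − Q_out) t = 370.2 + 6.21000 t; V(83.44) = 888.362 L.
Species balance (pure solvent in): dm/dt = −Q_out · m/V(t).
dm/m = −Q_out dt/(V₀ + 6.21000 t); integrating gives ln(m/m₀) = −(Q_out/(Q_in−Q_out)) ln(V/V₀).
m = m₀ (V₀/V)^(Q_out/(Q_in−Q_out)) = 72.38 × (370.2/888.362)^(2.21739) = 10.3913 g.
C = m/V = 10.3913/888.362 = 0.0116971 g/L.

0.01170 g/L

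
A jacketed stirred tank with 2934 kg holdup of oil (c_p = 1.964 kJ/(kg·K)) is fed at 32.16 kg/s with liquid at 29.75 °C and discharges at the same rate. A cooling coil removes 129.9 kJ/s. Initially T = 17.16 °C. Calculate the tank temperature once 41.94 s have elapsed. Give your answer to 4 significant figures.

21.04 °C

Heat balance on the well-mixed liquid: M c_p dT/dt = ṁ c_p (T_in − T) − 129.9.
τ = M/ṁ = 91.2313 s; T_ss = T_in − Q̇/(ṁ c_p) = 29.75 − 129.9/(32.16·1.964) = 27.6934 °C.
Integrating: T(t) = T_ss + (T₀ − T_ss) e^(−t/τ).
T(41.94) = 27.6934 + (-10.5334)·e^(−41.94/91.2313) = 27.6934 + (-10.5334)·0.631466 = 21.0419 °C.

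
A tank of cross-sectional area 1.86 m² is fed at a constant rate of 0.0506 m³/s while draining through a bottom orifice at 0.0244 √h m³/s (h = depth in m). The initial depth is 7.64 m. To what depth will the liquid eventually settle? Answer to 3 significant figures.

Accumulation of liquid (constant cross-section A): A dh/dt = Q_in − 0.0244 √h. At steady state dh/dt = 0:
Q_in = 0.0244 √h_ss ⇒ √h_ss = 0.0506/0.0244 = 2.0738.
h_ss = 2.0738² = 4.3005 m. (Since h₀ = 7.64 m > h_ss, the level will fall toward this value.)

4.30 m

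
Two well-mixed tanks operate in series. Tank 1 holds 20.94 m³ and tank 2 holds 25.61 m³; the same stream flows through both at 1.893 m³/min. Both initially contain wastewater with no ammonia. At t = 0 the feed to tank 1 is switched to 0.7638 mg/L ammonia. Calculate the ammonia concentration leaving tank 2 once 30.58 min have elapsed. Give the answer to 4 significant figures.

Species balance on tank i: dCᵢ/dt = (Cᵢ₋₁ − Cᵢ)/τᵢ with τᵢ = Vᵢ/Q.
τ₁ = 20.94/1.893 = 11.0618 min; τ₂ = 25.61/1.893 = 13.5288 min.
Solving the cascade with C₁(0)=C₂(0)=0 gives C₂(t) = C_in[1 − (τ₁ e^(−t/τ₁) − τ₂ e^(−t/τ₂))/(τ₁ − τ₂)].
At t = 30.58: e^(−t/τ₁) = 0.0630097, e^(−t/τ₂) = 0.104312.
C₂ = 0.7638·[1 − (11.0618·0.0630097 − 13.5288·0.104312)/(-2.46698)] = 0.7638·0.710488 = 0.542671 mg/L.

0.5427 mg/L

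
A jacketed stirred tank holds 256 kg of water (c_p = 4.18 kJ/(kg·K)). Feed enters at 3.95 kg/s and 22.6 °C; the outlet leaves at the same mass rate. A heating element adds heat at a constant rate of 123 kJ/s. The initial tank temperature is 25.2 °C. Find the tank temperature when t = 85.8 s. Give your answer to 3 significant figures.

28.8 °C

M c_p dT/dt = ṁ c_p (T_in − T) + Q̇.
Rearrange: dT/dt = (T_ss − T)/τ with τ = M/ṁ = 64.810 s and T_ss = T_in + Q̇/(ṁ c_p) = 30.050 °C.
This is linear first-order; T(t) = T_ss + (T₀ − T_ss) e^(−t/τ).
T(85.8) = 30.050 + (-4.8496)·e^(−85.8/64.810) = 30.050 + (-4.8496)·0.26610 = 28.759 °C.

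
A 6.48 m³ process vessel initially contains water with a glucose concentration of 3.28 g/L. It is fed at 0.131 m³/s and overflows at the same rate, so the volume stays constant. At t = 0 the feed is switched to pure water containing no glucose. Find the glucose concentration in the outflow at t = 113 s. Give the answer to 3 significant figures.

0.334 g/L

Unsteady species balance (constant V, well mixed): V dC/dt = Q(C_in − C).
Rewrite as dC/dt + C/τ = C_in/τ, τ = V/Q = 49.466 s.
C approaches C_in exponentially: C(t) = C_in + (C₀ − C_in) e^(−t/τ).
C(113) = 0 + (3.28 − 0)·e^(−113/49.466) = 0 + (3.2800)·0.10183 = 0.33401 g/L.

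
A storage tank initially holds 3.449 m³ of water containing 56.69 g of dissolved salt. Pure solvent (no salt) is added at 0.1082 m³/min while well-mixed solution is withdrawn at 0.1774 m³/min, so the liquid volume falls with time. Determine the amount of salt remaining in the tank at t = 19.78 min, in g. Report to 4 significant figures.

15.51 g

Let m(t) be the amount of salt. Volume: V(t) = V₀ + (Q_in − Q_out) t = 3.449 − 0.0692000 t; V(19.78) = 2.08022 m³.
Solute balance: dm/dt = 0 − Q_out C = −Q_out m/V(t).
dm/m = −Q_out dt/(V₀ − 0.0692000 t); integrating gives ln(m/m₀) = −(Q_out/(Q_in−Q_out)) ln(V/V₀).
m = m₀ (V₀/V)^(Q_out/(Q_in−Q_out)) = 56.69 × (3.449/2.08022)^(-2.56358) = 15.5091 g.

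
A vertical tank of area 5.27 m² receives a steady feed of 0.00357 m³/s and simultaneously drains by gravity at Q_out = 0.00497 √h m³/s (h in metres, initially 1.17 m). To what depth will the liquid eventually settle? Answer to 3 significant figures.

0.516 m

Accumulation of liquid (constant cross-section A): A dh/dt = Q_in − 0.00497 √h. At steady state dh/dt = 0:
Q_in = 0.00497 √h_ss ⇒ √h_ss = 0.00357/0.00497 = 0.71831.
h_ss = 0.71831² = 0.51597 m. (Since h₀ = 1.17 m > h_ss, the level will fall toward this value.)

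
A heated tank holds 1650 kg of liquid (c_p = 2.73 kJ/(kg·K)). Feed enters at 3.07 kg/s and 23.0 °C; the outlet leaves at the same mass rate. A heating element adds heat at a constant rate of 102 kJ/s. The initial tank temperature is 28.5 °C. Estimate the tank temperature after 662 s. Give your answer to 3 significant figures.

33.2 °C

Heat balance on the well-mixed liquid: M c_p dT/dt = ṁ c_p (T_in − T) + 102.
τ = M/ṁ = 537.46 s; T_ss = T_in + Q̇/(ṁ c_p) = 23.0 + 102/(3.07·2.73) = 35.170 °C.
This is linear first-order; T(t) = T_ss + (T₀ − T_ss) e^(−t/τ).
T(662) = 35.170 + (-6.6702)·e^(−662/537.46) = 35.170 + (-6.6702)·0.29179 = 33.224 °C.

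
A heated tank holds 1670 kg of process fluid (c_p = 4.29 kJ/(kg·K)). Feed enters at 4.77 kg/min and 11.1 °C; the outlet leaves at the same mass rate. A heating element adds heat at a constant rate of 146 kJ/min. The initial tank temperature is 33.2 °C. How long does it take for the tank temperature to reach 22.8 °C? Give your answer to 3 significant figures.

First-law balance (no shaft work): M c_p dT/dt = ṁ c_p (T_in − T) + 146.
τ = M/ṁ = 350.10 min; T_ss = T_in + Q̇/(ṁ c_p) = 18.235 °C.
T(t) = T_ss + (T₀ − T_ss) e^(−t/τ). Set T = 22.8:
e^(−t/τ) = (22.8 − 18.235)/(33.2 − 18.235) = 0.30506
t = −350.10 · ln(0.30506) = 415.66 min.

416 min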